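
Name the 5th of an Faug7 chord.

Root of Faug7 = F. The 5th is an augmented 5th: F up an augmented 5th → C#.

C#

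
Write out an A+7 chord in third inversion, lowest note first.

G, A, C#, E#

In root position, A+7 is A–C#–E#–G.
Third inversion puts the seventh (G) in the bass.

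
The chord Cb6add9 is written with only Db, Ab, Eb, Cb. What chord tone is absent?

Gb

Cb6add9 = Cb, Eb, Gb, Ab, Db. The voicing lacks the 5th (perfect 5th), Gb.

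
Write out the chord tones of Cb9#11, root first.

Cb – Eb – Gb – Bbb – Db – F

Cb9#11 is a dominant ninth sharp eleven built on Cb.
root → Cb
3rd (major 3rd) → Eb
5th (perfect 5th) → Gb
7th (minor 7th) → Bbb
9th (major 9th) → Db
11th (augmented 11th) → F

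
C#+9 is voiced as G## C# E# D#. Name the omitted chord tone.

B

C#+9 = C#, E#, G##, B, D#. The voicing lacks the 7th (minor 7th), B.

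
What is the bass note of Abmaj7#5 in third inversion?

G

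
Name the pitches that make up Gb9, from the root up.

Gb9: dominant ninth on G♭.
G♭ — root
B♭ — major 3rd
D♭ — perfect 5th
F♭ — minor 7th
A♭ — major 9th

G♭ B♭ D♭ F♭ A♭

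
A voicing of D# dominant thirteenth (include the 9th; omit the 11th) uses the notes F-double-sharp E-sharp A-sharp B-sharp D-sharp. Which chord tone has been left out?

C-sharp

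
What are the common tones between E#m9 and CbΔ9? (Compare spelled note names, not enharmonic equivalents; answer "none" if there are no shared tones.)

E#m9: E# G# B# D# F##
CbΔ9: Cb Eb Gb Bb Db
Common to both → none.

none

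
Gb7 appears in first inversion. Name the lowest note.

Gb7 = G♭–B♭–D♭–F♭. First inversion → third in the bass = B♭.

B♭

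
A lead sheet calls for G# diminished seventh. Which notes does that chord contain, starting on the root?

G-sharp  B  D  F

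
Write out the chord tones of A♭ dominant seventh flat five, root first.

A-flat, C, E-double-flat, G-flat

A♭ dominant seventh flat five is a dominant seventh flat five built on A-flat.
- root: A-flat
- major 3rd: C
- diminished 5th: E-double-flat
- minor 7th: G-flat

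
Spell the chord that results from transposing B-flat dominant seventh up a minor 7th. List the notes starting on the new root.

B-flat up a minor 7th → A-flat. New chord: A-flat dominant seventh.
root → A-flat
3rd (major 3rd) → C
5th (perfect 5th) → E-flat
7th (minor 7th) → G-flat

A-flat – C – E-flat – G-flat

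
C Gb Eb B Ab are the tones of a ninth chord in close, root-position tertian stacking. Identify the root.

Ab

Stacking in thirds gives Ab – C – Eb – Gb – B, so Ab is the root — Ab dominant seventh sharp nine.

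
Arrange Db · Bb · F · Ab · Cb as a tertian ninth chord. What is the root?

Arranged so that each adjacent pair is a third by letter name: Bb – Db – F – Ab – Cb.
The bottom of that stack, Bb, is the root (this is Bb minor seventh flat nine).

Bb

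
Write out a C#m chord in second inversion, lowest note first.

C#m = C#–E–G#; second inversion → fifth (G#) lowest.

G#, C#, E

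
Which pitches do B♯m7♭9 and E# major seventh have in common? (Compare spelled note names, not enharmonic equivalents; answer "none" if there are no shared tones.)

B♯

B♯m7♭9: B♯ D♯ F𝄪 A♯ C♯
E# major seventh: E♯ G𝄪 B♯ D𝄪
Common to both → B♯.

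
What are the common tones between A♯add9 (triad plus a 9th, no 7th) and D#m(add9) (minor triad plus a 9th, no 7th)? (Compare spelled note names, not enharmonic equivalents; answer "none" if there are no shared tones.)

A#, E#

A♯add9: A# C## E# B#
D#m(add9): D# F# A# E#
Common to both → A#, E#.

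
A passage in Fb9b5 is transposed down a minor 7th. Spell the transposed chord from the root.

Gb Bb Dbb Fb Ab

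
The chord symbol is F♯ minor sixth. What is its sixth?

D-sharp

Root of F♯ minor sixth = F-sharp. The 6th is a major 6th: F-sharp up a major 6th → D-sharp.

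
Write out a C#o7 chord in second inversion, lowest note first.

G  Bb  C#  E

C#o7 = C#–E–G–Bb; second inversion → fifth (G) lowest.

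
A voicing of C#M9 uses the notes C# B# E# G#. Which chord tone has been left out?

The full C#M9 chord is C#, E#, G#, B#, D#.
Comparing with the voicing, the major 9th (9th) — D# — is absent.

D#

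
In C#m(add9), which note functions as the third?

E

C#m(add9) is built on C#; its 3rd is a minor 3rd above the root.
A third above C uses the letter E, and the minor 3rd above C# is E.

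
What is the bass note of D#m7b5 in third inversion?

C#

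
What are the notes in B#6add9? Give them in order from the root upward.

B♯ D𝄪 F𝄪 G𝄪 C𝄪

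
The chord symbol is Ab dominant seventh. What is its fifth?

E-flat

Ab dominant seventh is built on A-flat; its 5th is a perfect 5th above the root.
A fifth above A uses the letter E, and the perfect 5th above A-flat is E-flat.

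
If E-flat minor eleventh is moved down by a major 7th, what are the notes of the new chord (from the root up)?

Fb  Abb  Cb  Ebb  Gb  Bbb

Eb down a major 7th → Fb. New chord: Fb minor eleventh.
- root: Fb
- minor 3rd: Abb
- perfect 5th: Cb
- minor 7th: Ebb
- major 9th: Gb
- perfect 11th: Bbb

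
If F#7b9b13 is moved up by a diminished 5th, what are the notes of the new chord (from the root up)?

C, E, G, Bb, Db, Ab

A diminished 5th up from F# is C, so the new chord is C dominant seventh flat nine flat thirteen.
- root: C
- major 3rd: E
- perfect 5th: G
- minor 7th: Bb
- minor 9th: Db
- minor 13th: Ab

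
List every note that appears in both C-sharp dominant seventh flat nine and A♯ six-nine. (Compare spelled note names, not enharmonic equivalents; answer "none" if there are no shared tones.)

E-sharp

C-sharp dominant seventh flat nine: C-sharp E-sharp G-sharp B D
A♯ six-nine: A-sharp C-double-sharp E-sharp F-double-sharp B-sharp
Common to both → E-sharp.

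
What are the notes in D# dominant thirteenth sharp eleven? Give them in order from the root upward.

D# dominant thirteenth sharp eleven is a dominant thirteenth sharp eleven built on D#.
D# — root
F## — major 3rd
A# — perfect 5th
C# — minor 7th
E# — major 9th
G## — augmented 11th
B# — major 13th

D#  F##  A#  C#  E#  G##  B#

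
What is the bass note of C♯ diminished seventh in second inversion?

G

C♯ diminished seventh = C-sharp–E–G–B-flat. Second inversion → fifth in the bass = G.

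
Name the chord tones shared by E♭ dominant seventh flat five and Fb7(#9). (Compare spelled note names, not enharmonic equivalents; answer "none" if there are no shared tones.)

G

E♭ dominant seventh flat five: Eb G Bbb Db
Fb7(#9): Fb Ab Cb Ebb G
Common to both → G.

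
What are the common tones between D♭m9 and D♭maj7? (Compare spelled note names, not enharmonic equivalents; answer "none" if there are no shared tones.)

D♭m9: Db Fb Ab Cb Eb
D♭maj7: Db F Ab C
Common to both → Db, Ab.

Db, Ab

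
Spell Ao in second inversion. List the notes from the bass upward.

Ao = A–C–Eb; second inversion → fifth (Eb) lowest.

Eb, A, C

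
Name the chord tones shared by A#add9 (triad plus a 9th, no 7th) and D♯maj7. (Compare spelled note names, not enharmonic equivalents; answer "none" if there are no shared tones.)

A#add9: A# C## E# B#
D♯maj7: D# F## A# C##
Common to both → A#, C##.

A#, C##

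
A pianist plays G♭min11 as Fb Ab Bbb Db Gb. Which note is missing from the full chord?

Cb

G♭min11 = Gb, Bbb, Db, Fb, Ab, Cb. The voicing lacks the 11th (perfect 11th), Cb.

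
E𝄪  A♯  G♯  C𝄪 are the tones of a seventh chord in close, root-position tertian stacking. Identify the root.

A♯

Arranged so that each adjacent pair is a third by letter name: A♯ – C𝄪 – E𝄪 – G♯.
The bottom of that stack, A♯, is the root (this is A♯ augmented seventh).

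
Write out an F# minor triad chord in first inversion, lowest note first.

F# minor triad = F#–A–C#; first inversion → third (A) lowest.

A C# F#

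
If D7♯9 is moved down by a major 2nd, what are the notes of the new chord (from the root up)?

Transposed root: D → C (major 2nd down). So we spell C dominant seventh sharp nine:
- root: C
- major 3rd: E
- perfect 5th: G
- minor 7th: Bb
- augmented 9th: D#

C – E – G – Bb – D#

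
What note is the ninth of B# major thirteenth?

B# major thirteenth is built on B#; its 9th is a major 9th above the root.
A second above B uses the letter C, and the major 9th above B# is C##.

C##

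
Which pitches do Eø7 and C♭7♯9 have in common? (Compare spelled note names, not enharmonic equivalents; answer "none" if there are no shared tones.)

Eø7 = E, G, Bb, D.
C♭7♯9 = Cb, Eb, Gb, Bbb, D.
Shared: D.

D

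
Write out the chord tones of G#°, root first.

Root G#, quality diminished triad:
root → G#
3rd (minor 3rd) → B
5th (diminished 5th) → D

G# B D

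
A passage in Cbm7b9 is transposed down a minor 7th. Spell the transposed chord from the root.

Db, Fb, Ab, Cb, Ebb

Transposed root: Cb → Db (minor 7th down). So we spell Db minor seventh flat nine:
- root: Db
- minor 3rd: Fb
- perfect 5th: Ab
- minor 7th: Cb
- minor 9th: Ebb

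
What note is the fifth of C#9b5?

G

C#9b5 is built on C#; its 5th is a diminished 5th above the root.
A fifth above C uses the letter G, and the diminished 5th above C# is G.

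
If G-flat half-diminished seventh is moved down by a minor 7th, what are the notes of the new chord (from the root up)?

Gb down a minor 7th → Ab. New chord: Ab half-diminished seventh.
root → Ab
3rd (minor 3rd) → Cb
5th (diminished 5th) → Ebb
7th (minor 7th) → Gb

Ab Cb Ebb Gb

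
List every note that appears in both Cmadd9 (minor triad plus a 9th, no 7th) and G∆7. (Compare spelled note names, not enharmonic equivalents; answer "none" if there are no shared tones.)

Cmadd9: C Eb G D
G∆7: G B D F#
Common to both → G, D.

G, D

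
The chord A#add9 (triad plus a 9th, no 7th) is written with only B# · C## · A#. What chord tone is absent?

E#

The full A#add9 chord is A#, C##, E#, B#.
Comparing with the voicing, the perfect 5th (5th) — E# — is absent.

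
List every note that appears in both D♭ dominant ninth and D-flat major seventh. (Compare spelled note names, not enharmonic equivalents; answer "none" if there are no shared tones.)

D♭ dominant ninth: D-flat F A-flat C-flat E-flat
D-flat major seventh: D-flat F A-flat C
Common to both → D-flat, F, A-flat.

D-flat – F – A-flat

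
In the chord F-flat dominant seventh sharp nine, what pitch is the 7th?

E-double-flat

F-flat dominant seventh sharp nine is built on F-flat; its 7th is a minor 7th above the root.
A seventh above F uses the letter E, and the minor 7th above F-flat is E-double-flat.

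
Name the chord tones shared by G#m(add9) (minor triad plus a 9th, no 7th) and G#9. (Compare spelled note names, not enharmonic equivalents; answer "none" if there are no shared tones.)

G#m(add9): G♯ B D♯ A♯
G#9: G♯ B♯ D♯ F♯ A♯
Common to both → G♯, D♯, A♯.

G♯ – D♯ – A♯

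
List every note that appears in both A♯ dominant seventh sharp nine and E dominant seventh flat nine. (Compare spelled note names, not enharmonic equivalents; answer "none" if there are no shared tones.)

A♯ dominant seventh sharp nine: A-sharp C-double-sharp E-sharp G-sharp B-double-sharp
E dominant seventh flat nine: E G-sharp B D F
Common to both → G-sharp.

G-sharp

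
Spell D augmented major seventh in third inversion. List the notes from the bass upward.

C-sharp, D, F-sharp, A-sharp

In root position, D augmented major seventh is D–F-sharp–A-sharp–C-sharp.
Third inversion puts the seventh (C-sharp) in the bass.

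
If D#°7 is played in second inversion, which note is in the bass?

D#°7 in root position is D#–F#–A–C.
Second inversion places the fifth in the bass, which is A.

A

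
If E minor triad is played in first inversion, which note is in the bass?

E minor triad in root position is E–G–B.
First inversion places the third in the bass, which is G.

G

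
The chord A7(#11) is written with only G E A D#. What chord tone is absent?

C#

A7(#11) = A, C#, E, G, D#. The voicing lacks the 3rd (major 3rd), C#.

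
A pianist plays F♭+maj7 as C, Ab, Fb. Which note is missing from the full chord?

Eb

F♭+maj7 = Fb, Ab, C, Eb. The voicing lacks the 7th (major 7th), Eb.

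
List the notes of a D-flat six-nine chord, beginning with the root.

Root Db, quality six-nine:
Db — root
F — major 3rd
Ab — perfect 5th
Bb — major 6th
Eb — major 9th

Db F Ab Bb Eb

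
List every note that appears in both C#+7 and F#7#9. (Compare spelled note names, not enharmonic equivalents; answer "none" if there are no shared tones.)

C♯ – G𝄪

C#+7 = C♯, E♯, G𝄪, B.
F#7#9 = F♯, A♯, C♯, E, G𝄪.
Shared: C♯, G𝄪.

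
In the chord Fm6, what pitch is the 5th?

Root of Fm6 = F. The 5th is a perfect 5th: F up a perfect 5th → C.

C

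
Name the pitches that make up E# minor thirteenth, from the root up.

E♯, G♯, B♯, D♯, F𝄪, A♯, C𝄪

Root E♯, quality minor thirteenth:
E♯ — root
G♯ — minor 3rd
B♯ — perfect 5th
D♯ — minor 7th
F𝄪 — major 9th
A♯ — perfect 11th
C𝄪 — major 13th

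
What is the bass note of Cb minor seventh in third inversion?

B-double-flat

Cb minor seventh = C-flat–E-double-flat–G-flat–B-double-flat. Third inversion → seventh in the bass = B-double-flat.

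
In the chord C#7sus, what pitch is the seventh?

B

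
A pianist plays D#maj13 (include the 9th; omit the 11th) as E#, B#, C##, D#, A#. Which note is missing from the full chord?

F##

D#maj13 = D#, F##, A#, C##, E#, B#. The voicing lacks the 3rd (major 3rd), F##.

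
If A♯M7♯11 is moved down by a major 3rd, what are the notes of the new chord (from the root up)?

F♯  A♯  C♯  E♯  B♯

A major 3rd down from A♯ is F♯, so the new chord is F♯ major seventh sharp eleven.
- root: F♯
- major 3rd: A♯
- perfect 5th: C♯
- major 7th: E♯
- augmented 11th: B♯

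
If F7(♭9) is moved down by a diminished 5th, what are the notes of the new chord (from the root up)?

B – D# – F# – A – C

Transposed root: F → B (diminished 5th down). So we spell B dominant seventh flat nine:
Root: B
Major 3rd (3rd): D#
Perfect 5th (5th): F#
Minor 7th (7th): A
Minor 9th (9th): C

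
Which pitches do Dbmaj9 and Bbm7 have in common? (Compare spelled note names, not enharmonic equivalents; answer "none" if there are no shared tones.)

Db – F – Ab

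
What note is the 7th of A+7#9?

A+7#9 is built on A; its 7th is a minor 7th above the root.
A seventh above A uses the letter G, and the minor 7th above A is G.

G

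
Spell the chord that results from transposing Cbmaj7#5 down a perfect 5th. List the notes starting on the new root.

Fb – Ab – C – Eb

Transposed root: Cb → Fb (perfect 5th down). So we spell Fb augmented major seventh:
Fb — root
Ab — major 3rd
C — augmented 5th
Eb — major 7th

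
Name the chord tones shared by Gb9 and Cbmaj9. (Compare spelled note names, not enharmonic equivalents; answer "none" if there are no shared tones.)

Gb Bb Db

Gb9 = Gb, Bb, Db, Fb, Ab.
Cbmaj9 = Cb, Eb, Gb, Bb, Db.
Shared: Gb, Bb, Db.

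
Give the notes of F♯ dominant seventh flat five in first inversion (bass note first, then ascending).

F♯ dominant seventh flat five = F-sharp–A-sharp–C–E; first inversion → third (A-sharp) lowest.

A-sharp C E F-sharp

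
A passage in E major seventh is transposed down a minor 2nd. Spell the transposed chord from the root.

D#, F##, A#, C##

Transposed root: E → D# (minor 2nd down). So we spell D# major seventh:
root → D#
3rd (major 3rd) → F##
5th (perfect 5th) → A#
7th (major 7th) → C##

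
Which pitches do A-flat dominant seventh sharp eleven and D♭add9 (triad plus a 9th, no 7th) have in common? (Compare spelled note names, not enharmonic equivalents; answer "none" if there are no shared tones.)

Ab, Eb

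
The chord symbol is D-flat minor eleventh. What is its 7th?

C-flat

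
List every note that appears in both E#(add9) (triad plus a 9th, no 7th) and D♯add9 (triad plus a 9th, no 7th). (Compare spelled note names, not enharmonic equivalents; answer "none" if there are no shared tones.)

E#(add9) = E#, G##, B#, F##.
D♯add9 = D#, F##, A#, E#.
Shared: E#, F##.

E#  F##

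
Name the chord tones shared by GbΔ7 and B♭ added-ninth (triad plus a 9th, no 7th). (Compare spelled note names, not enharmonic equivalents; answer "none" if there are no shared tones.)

GbΔ7 = Gb, Bb, Db, F.
B♭ added-ninth = Bb, D, F, C.
Shared: Bb, F.

Bb – F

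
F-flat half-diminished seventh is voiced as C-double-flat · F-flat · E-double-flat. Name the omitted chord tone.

The full F-flat half-diminished seventh chord is F-flat, A-double-flat, C-double-flat, E-double-flat.
Comparing with the voicing, the minor 3rd (3rd) — A-double-flat — is absent.

A-double-flat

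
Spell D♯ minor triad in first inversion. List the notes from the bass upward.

F#, A#, D#

In root position, D♯ minor triad is D#–F#–A#.
First inversion puts the third (F#) in the bass.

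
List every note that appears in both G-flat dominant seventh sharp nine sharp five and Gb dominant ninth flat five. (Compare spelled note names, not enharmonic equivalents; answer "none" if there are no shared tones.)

G-flat, B-flat, F-flat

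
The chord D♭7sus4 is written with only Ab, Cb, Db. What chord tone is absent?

D♭7sus4 = Db, Gb, Ab, Cb. The voicing lacks the 4th (perfect 4th), Gb.

Gb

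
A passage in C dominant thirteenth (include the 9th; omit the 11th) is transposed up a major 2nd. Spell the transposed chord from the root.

D – F-sharp – A – C – E – B

A major 2nd up from C is D, so the new chord is D dominant thirteenth.
root → D
3rd (major 3rd) → F-sharp
5th (perfect 5th) → A
7th (minor 7th) → C
9th (major 9th) → E
13th (major 13th) → B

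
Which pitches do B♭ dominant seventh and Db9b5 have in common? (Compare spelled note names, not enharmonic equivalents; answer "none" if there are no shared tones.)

B♭ dominant seventh: B♭ D F A♭
Db9b5: D♭ F A𝄫 C♭ E♭
Common to both → F.

F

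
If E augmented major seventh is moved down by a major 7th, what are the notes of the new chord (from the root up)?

F A C# E

E down a major 7th → F. New chord: F augmented major seventh.
- root: F
- major 3rd: A
- augmented 5th: C#
- major 7th: E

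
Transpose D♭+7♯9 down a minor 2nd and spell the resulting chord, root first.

A minor 2nd down from Db is C, so the new chord is C dominant seventh sharp nine sharp five.
- root: C
- major 3rd: E
- augmented 5th: G#
- minor 7th: Bb
- augmented 9th: D#

C  E  G#  Bb  D#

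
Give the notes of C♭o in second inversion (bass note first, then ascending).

C♭o = C♭–E𝄫–G𝄫; second inversion → fifth (G𝄫) lowest.

G𝄫  C♭  E𝄫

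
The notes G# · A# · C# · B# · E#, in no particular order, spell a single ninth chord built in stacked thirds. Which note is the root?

A#

Stacking in thirds gives A# – C# – E# – G# – B#, so A# is the root — A# minor ninth.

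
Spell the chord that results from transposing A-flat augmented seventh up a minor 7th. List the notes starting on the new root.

Gb, Bb, D, Fb

Ab up a minor 7th → Gb. New chord: Gb augmented seventh.
root → Gb
3rd (major 3rd) → Bb
5th (augmented 5th) → D
7th (minor 7th) → Fb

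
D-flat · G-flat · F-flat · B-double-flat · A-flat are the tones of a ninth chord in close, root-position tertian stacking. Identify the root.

Arranged so that each adjacent pair is a third by letter name: G-flat – B-double-flat – D-flat – F-flat – A-flat.
The bottom of that stack, G-flat, is the root (this is G-flat minor ninth).

G-flat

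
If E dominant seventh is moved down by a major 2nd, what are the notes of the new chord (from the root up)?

D, F#, A, C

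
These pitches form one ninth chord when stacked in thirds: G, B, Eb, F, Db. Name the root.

Eb

Stacking in thirds gives Eb – G – B – Db – F, so Eb is the root — Eb dominant ninth sharp five.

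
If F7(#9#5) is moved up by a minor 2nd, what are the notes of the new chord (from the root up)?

Gb – Bb – D – Fb – A

Transposed root: F → Gb (minor 2nd up). So we spell Gb dominant seventh sharp nine sharp five:
Gb — root
Bb — major 3rd
D — augmented 5th
Fb — minor 7th
A — augmented 9th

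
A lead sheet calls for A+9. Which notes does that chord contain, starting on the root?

A, C#, E#, G, B

Root A, quality dominant ninth sharp five:
A — root
C# — major 3rd
E# — augmented 5th
G — minor 7th
B — major 9th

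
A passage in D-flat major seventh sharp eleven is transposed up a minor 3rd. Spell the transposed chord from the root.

D-flat up a minor 3rd → F-flat. New chord: F-flat major seventh sharp eleven.
F-flat — root
A-flat — major 3rd
C-flat — perfect 5th
E-flat — major 7th
B-flat — augmented 11th

F-flat, A-flat, C-flat, E-flat, B-flat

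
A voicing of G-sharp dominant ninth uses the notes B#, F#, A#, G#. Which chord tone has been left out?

G-sharp dominant ninth = G#, B#, D#, F#, A#. The voicing lacks the 5th (perfect 5th), D#.

D#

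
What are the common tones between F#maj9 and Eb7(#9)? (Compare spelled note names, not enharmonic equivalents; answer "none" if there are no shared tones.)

F#maj9 = F#, A#, C#, E#, G#.
Eb7(#9) = Eb, G, Bb, Db, F#.
Shared: F#.

F#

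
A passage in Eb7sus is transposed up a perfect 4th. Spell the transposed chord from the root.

A perfect 4th up from E♭ is A♭, so the new chord is A♭ dominant seventh suspended fourth.
- root: A♭
- perfect 4th: D♭
- perfect 5th: E♭
- minor 7th: G♭

A♭, D♭, E♭, G♭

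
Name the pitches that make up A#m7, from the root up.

A# C# E# G#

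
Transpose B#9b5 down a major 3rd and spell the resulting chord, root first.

G♯ B♯ D F♯ A♯

A major 3rd down from B♯ is G♯, so the new chord is G♯ dominant ninth flat five.
Root: G♯
Major 3rd (3rd): B♯
Diminished 5th (5th): D
Minor 7th (7th): F♯
Major 9th (9th): A♯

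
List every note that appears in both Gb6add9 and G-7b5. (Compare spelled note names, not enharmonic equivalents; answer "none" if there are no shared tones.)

Gb6add9 = Gb, Bb, Db, Eb, Ab.
G-7b5 = G, Bb, Db, F.
Shared: Bb, Db.

Bb Db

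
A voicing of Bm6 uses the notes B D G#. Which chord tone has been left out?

The full Bm6 chord is B, D, F#, G#.
Comparing with the voicing, the perfect 5th (5th) — F# — is absent.

F#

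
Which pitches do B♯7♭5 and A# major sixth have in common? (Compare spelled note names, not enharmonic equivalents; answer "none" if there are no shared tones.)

A#

B♯7♭5: B# D## F# A#
A# major sixth: A# C## E# F##
Common to both → A#.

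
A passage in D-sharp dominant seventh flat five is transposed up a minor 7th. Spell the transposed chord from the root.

C-sharp, E-sharp, G, B

D-sharp up a minor 7th → C-sharp. New chord: C-sharp dominant seventh flat five.
Root: C-sharp
Major 3rd (3rd): E-sharp
Diminished 5th (5th): G
Minor 7th (7th): B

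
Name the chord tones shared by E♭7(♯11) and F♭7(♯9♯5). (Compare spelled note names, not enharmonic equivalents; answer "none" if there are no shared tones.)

G

E♭7(♯11) = Eb, G, Bb, Db, A.
F♭7(♯9♯5) = Fb, Ab, C, Ebb, G.
Shared: G.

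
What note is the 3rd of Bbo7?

Db

Root of Bbo7 = Bb. The 3rd is a minor 3rd: Bb up a minor 3rd → Db.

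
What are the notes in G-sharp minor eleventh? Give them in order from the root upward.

G♯, B, D♯, F♯, A♯, C♯

Root G♯, quality minor eleventh:
- root: G♯
- minor 3rd: B
- perfect 5th: D♯
- minor 7th: F♯
- major 9th: A♯
- perfect 11th: C♯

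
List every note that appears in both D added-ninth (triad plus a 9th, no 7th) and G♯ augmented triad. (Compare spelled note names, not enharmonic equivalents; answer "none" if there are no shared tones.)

D added-ninth: D F# A E
G♯ augmented triad: G# B# D##
Common to both → none.

none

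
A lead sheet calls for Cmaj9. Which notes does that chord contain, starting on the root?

Cmaj9: major ninth on C.
Root: C
Major 3rd (3rd): E
Perfect 5th (5th): G
Major 7th (7th): B
Major 9th (9th): D

C, E, G, B, D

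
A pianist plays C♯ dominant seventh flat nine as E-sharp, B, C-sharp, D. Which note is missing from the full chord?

G-sharp

The full C♯ dominant seventh flat nine chord is C-sharp, E-sharp, G-sharp, B, D.
Comparing with the voicing, the perfect 5th (5th) — G-sharp — is absent.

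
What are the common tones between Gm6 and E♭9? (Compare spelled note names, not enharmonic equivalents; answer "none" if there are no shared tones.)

G  Bb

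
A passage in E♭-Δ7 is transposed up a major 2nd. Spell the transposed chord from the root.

A major 2nd up from Eb is F, so the new chord is F minor-major seventh.
Root: F
Minor 3rd (3rd): Ab
Perfect 5th (5th): C
Major 7th (7th): E

F, Ab, C, E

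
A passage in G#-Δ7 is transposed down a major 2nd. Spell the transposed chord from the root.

F♯ A C♯ E♯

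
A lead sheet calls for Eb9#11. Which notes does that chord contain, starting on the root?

Eb9#11 is a dominant ninth sharp eleven built on Eb.
- root: Eb
- major 3rd: G
- perfect 5th: Bb
- minor 7th: Db
- major 9th: F
- augmented 11th: A

Eb G Bb Db F A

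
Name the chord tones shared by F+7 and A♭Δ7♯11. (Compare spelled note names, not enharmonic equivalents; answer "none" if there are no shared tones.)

F+7 = F, A, C#, Eb.
A♭Δ7♯11 = Ab, C, Eb, G, D.
Shared: Eb.

Eb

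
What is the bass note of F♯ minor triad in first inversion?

F♯ minor triad in root position is F-sharp–A–C-sharp.
First inversion places the third in the bass, which is A.

A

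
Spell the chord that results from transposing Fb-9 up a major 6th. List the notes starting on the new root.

D♭, F♭, A♭, C♭, E♭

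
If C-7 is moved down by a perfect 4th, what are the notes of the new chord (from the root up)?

C down a perfect 4th → G. New chord: G minor seventh.
G — root
Bb — minor 3rd
D — perfect 5th
F — minor 7th

G, Bb, D, F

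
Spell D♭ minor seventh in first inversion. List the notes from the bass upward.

Fb, Ab, Cb, Db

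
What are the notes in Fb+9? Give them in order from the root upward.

Root Fb, quality dominant ninth sharp five:
root → Fb
3rd (major 3rd) → Ab
5th (augmented 5th) → C
7th (minor 7th) → Ebb
9th (major 9th) → Gb

Fb – Ab – C – Ebb – Gb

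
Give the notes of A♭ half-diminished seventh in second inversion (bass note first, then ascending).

E-double-flat  G-flat  A-flat  C-flat

In root position, A♭ half-diminished seventh is A-flat–C-flat–E-double-flat–G-flat.
Second inversion puts the fifth (E-double-flat) in the bass.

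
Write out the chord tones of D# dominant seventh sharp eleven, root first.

D# F## A# C# G##

Root D#, quality dominant seventh sharp eleven:
Root: D#
Major 3rd (3rd): F##
Perfect 5th (5th): A#
Minor 7th (7th): C#
Augmented 11th (11th): G##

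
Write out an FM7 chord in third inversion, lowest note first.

E F A C

FM7 = F–A–C–E; third inversion → seventh (E) lowest.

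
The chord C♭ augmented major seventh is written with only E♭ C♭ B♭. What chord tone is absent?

The full C♭ augmented major seventh chord is C♭, E♭, G, B♭.
Comparing with the voicing, the augmented 5th (5th) — G — is absent.

G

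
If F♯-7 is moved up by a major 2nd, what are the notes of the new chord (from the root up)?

F# up a major 2nd → G#. New chord: G# minor seventh.
G# — root
B — minor 3rd
D# — perfect 5th
F# — minor 7th

G#, B, D#, F#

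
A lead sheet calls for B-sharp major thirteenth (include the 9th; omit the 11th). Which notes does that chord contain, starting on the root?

Root B-sharp, quality major thirteenth:
root → B-sharp
3rd (major 3rd) → D-double-sharp
5th (perfect 5th) → F-double-sharp
7th (major 7th) → A-double-sharp
9th (major 9th) → C-double-sharp
13th (major 13th) → G-double-sharp

B-sharp – D-double-sharp – F-double-sharp – A-double-sharp – C-double-sharp – G-double-sharp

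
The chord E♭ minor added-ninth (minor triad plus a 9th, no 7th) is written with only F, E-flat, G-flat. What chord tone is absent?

E♭ minor added-ninth = E-flat, G-flat, B-flat, F. The voicing lacks the 5th (perfect 5th), B-flat.

B-flat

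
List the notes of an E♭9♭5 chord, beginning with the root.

Eb  G  Bbb  Db  F

E♭9♭5 is a dominant ninth flat five built on Eb.
root → Eb
3rd (major 3rd) → G
5th (diminished 5th) → Bbb
7th (minor 7th) → Db
9th (major 9th) → F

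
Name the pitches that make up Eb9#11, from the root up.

Eb9#11: dominant ninth sharp eleven on Eb.
Eb — root
G — major 3rd
Bb — perfect 5th
Db — minor 7th
F — major 9th
A — augmented 11th

Eb  G  Bb  Db  F  A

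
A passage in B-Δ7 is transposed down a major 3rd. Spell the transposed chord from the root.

Transposed root: B → G (major 3rd down). So we spell G minor-major seventh:
G — root
Bb — minor 3rd
D — perfect 5th
F# — major 7th

G, Bb, D, F#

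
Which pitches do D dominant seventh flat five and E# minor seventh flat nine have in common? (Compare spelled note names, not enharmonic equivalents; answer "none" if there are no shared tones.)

F-sharp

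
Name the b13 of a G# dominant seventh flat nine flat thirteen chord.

E

G# dominant seventh flat nine flat thirteen is built on G-sharp; its 13th is a minor 13th above the root.
A sixth above G uses the letter E, and the minor 13th above G-sharp is E.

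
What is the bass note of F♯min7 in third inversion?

E

F♯min7 in root position is F#–A–C#–E.
Third inversion places the seventh in the bass, which is E.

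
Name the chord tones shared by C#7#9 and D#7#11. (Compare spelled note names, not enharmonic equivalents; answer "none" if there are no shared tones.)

C#7#9 = C#, E#, G#, B, D##.
D#7#11 = D#, F##, A#, C#, G##.
Shared: C#.

C#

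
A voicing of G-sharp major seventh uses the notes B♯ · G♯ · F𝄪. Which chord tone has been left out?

D♯

The full G-sharp major seventh chord is G♯, B♯, D♯, F𝄪.
Comparing with the voicing, the perfect 5th (5th) — D♯ — is absent.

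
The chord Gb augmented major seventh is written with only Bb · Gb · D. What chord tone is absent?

The full Gb augmented major seventh chord is Gb, Bb, D, F.
Comparing with the voicing, the major 7th (7th) — F — is absent.

F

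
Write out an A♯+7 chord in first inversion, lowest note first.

C## E## G# A#

A♯+7 = A#–C##–E##–G#; first inversion → third (C##) lowest.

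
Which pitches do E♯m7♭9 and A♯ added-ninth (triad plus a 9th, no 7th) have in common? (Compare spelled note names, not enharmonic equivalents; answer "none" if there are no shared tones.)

E#, B#

E♯m7♭9: E# G# B# D# F#
A♯ added-ninth: A# C## E# B#
Common to both → E#, B#.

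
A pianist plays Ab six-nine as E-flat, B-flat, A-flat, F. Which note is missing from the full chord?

Ab six-nine = A-flat, C, E-flat, F, B-flat. The voicing lacks the 3rd (major 3rd), C.

C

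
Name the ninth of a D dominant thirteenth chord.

E

Root of D dominant thirteenth = D. The 9th is a major 9th: D up a major 9th → E.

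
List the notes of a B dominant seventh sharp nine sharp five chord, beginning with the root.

B D♯ F𝄪 A C𝄪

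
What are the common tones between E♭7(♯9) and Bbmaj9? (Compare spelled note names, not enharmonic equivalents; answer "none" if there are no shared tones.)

E♭7(♯9): Eb G Bb Db F#
Bbmaj9: Bb D F A C
Common to both → Bb.

Bb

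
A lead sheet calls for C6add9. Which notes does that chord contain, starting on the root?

C  E  G  A  D

C6add9: six-nine on C.
- root: C
- major 3rd: E
- perfect 5th: G
- major 6th: A
- major 9th: D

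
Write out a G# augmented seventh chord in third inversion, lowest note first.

F-sharp  G-sharp  B-sharp  D-double-sharp

G# augmented seventh = G-sharp–B-sharp–D-double-sharp–F-sharp; third inversion → seventh (F-sharp) lowest.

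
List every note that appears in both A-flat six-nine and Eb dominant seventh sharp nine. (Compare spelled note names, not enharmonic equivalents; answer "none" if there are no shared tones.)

A-flat six-nine: A-flat C E-flat F B-flat
Eb dominant seventh sharp nine: E-flat G B-flat D-flat F-sharp
Common to both → E-flat, B-flat.

E-flat B-flat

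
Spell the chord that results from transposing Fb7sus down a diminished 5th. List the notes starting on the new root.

Bb, Eb, F, Ab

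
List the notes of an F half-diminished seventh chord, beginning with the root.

F – A-flat – C-flat – E-flat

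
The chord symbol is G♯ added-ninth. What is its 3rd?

G♯ added-ninth is built on G-sharp; its 3rd is a major 3rd above the root.
A third above G uses the letter B, and the major 3rd above G-sharp is B-sharp.

B-sharp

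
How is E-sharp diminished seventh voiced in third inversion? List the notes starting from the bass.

D – E♯ – G♯ – B

In root position, E-sharp diminished seventh is E♯–G♯–B–D.
Third inversion puts the seventh (D) in the bass.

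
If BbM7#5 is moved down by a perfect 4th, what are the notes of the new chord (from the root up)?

Transposed root: B♭ → F (perfect 4th down). So we spell F augmented major seventh:
Root: F
Major 3rd (3rd): A
Augmented 5th (5th): C♯
Major 7th (7th): E

F  A  C♯  E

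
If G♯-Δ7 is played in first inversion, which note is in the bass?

G♯-Δ7 in root position is G#–B–D#–F##.
First inversion places the third in the bass, which is B.

B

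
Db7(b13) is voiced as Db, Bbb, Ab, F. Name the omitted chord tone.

Cb

The full Db7(b13) chord is Db, F, Ab, Cb, Bbb.
Comparing with the voicing, the minor 7th (7th) — Cb — is absent.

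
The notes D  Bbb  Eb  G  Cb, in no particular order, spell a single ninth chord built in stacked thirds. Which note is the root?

Cb

Arranged so that each adjacent pair is a third by letter name: Cb – Eb – G – Bbb – D.
The bottom of that stack, Cb, is the root (this is Cb dominant seventh sharp nine sharp five).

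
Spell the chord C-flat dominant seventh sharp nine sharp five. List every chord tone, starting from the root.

Root C-flat, quality dominant seventh sharp nine sharp five:
root → C-flat
3rd (major 3rd) → E-flat
5th (augmented 5th) → G
7th (minor 7th) → B-double-flat
9th (augmented 9th) → D

C-flat E-flat G B-double-flat D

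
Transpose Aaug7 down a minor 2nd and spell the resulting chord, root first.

G# B# D## F#

A down a minor 2nd → G#. New chord: G# augmented seventh.
- root: G#
- major 3rd: B#
- augmented 5th: D##
- minor 7th: F#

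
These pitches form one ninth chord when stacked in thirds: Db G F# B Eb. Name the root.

Eb

Arranged so that each adjacent pair is a third by letter name: Eb – G – B – Db – F#.
The bottom of that stack, Eb, is the root (this is Eb dominant seventh sharp nine sharp five).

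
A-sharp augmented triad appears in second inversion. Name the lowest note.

E##

A-sharp augmented triad = A#–C##–E##. Second inversion → fifth in the bass = E##.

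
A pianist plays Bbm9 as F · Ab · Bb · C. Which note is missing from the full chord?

Db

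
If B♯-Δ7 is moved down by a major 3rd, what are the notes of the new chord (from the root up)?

A major 3rd down from B# is G#, so the new chord is G# minor-major seventh.
- root: G#
- minor 3rd: B
- perfect 5th: D#
- major 7th: F##

G# – B – D# – F##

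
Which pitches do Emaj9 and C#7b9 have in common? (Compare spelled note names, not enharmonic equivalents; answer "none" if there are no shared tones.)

Emaj9 = E, G#, B, D#, F#.
C#7b9 = C#, E#, G#, B, D.
Shared: G#, B.

G# – B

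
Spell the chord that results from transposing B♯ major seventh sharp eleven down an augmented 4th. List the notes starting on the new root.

F#  A#  C#  E#  B#

An augmented 4th down from B# is F#, so the new chord is F# major seventh sharp eleven.
- root: F#
- major 3rd: A#
- perfect 5th: C#
- major 7th: E#
- augmented 11th: B#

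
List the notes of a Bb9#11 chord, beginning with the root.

Bb D F Ab C E

Bb9#11: dominant ninth sharp eleven on Bb.
- root: Bb
- major 3rd: D
- perfect 5th: F
- minor 7th: Ab
- major 9th: C
- augmented 11th: E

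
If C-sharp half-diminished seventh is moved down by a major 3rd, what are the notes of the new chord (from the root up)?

A major 3rd down from C♯ is A, so the new chord is A half-diminished seventh.
A — root
C — minor 3rd
E♭ — diminished 5th
G — minor 7th

A  C  E♭  G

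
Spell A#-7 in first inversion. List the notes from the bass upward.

C#, E#, G#, A#

In root position, A#-7 is A#–C#–E#–G#.
First inversion puts the third (C#) in the bass.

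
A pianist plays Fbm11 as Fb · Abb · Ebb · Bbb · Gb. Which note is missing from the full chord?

Cb

Fbm11 = Fb, Abb, Cb, Ebb, Gb, Bbb. The voicing lacks the 5th (perfect 5th), Cb.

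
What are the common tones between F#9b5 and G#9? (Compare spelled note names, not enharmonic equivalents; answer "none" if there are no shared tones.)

F# – A# – G#

F#9b5 = F#, A#, C, E, G#.
G#9 = G#, B#, D#, F#, A#.
Shared: F#, A#, G#.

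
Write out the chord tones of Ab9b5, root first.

Ab9b5: dominant ninth flat five on A♭.
- root: A♭
- major 3rd: C
- diminished 5th: E𝄫
- minor 7th: G♭
- major 9th: B♭

A♭ C E𝄫 G♭ B♭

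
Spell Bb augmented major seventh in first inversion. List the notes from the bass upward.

In root position, Bb augmented major seventh is Bb–D–F#–A.
First inversion puts the third (D) in the bass.

D, F#, A, Bb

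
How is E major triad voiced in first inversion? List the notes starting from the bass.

In root position, E major triad is E–G#–B.
First inversion puts the third (G#) in the bass.

G# B E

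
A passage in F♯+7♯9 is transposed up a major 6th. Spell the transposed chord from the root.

D#, F##, A##, C#, E##

Transposed root: F# → D# (major 6th up). So we spell D# dominant seventh sharp nine sharp five:
D# — root
F## — major 3rd
A## — augmented 5th
C# — minor 7th
E## — augmented 9th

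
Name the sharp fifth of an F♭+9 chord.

C

F♭+9 is built on F♭; its 5th is an augmented 5th above the root.
A fifth above F uses the letter C, and the augmented 5th above F♭ is C.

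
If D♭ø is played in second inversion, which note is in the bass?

D♭ø in root position is D♭–F♭–A𝄫–C♭.
Second inversion places the fifth in the bass, which is A𝄫.

A𝄫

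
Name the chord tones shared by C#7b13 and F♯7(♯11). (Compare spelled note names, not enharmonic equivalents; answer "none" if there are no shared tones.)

C#

C#7b13: C# E# G# B A
F♯7(♯11): F# A# C# E B#
Common to both → C#.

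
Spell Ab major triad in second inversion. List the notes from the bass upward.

E♭  A♭  C

In root position, Ab major triad is A♭–C–E♭.
Second inversion puts the fifth (E♭) in the bass.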